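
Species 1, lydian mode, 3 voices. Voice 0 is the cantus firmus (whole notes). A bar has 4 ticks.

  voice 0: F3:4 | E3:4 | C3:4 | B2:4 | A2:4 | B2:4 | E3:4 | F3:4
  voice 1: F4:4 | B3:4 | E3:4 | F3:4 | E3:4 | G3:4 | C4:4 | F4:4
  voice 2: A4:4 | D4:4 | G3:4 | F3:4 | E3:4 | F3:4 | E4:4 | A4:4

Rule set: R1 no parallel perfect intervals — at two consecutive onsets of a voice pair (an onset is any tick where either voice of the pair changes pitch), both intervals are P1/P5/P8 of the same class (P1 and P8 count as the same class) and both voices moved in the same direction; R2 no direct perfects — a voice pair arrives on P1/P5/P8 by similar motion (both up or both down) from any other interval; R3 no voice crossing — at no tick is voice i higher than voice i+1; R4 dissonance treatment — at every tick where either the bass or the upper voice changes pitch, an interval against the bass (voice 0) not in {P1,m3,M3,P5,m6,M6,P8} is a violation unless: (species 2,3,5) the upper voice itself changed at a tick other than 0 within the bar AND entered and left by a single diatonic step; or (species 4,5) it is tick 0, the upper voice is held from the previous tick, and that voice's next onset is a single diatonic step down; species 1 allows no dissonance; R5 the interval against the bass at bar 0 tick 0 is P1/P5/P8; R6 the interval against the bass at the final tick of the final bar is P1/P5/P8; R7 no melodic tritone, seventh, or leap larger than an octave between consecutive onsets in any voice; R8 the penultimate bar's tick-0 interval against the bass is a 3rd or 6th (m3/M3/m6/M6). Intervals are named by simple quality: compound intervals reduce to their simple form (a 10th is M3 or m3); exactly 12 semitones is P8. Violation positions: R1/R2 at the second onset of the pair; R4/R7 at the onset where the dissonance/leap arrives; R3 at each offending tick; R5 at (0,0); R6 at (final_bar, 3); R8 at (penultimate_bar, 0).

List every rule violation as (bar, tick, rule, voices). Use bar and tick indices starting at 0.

(0, 0, R5, (0, 2))
(1, 0, R2, (0, 1))
(1, 0, R4, (0, 2))
(1, 0, R7, (1,))
(2, 0, R2, (0, 2))
(3, 0, R4, (0, 1))
(3, 0, R4, (0, 2))
(4, 0, R1, (1, 2))
(4, 0, R2, (0, 1))
(4, 0, R2, (0, 2))
(5, 0, R3, (1, 2))
(5, 0, R4, (0, 2))
(5, 1, R3, (1, 2))
(5, 2, R3, (1, 2))
(5, 3, R3, (1, 2))
(6, 0, R2, (0, 2))
(6, 0, R7, (2,))
(6, 0, R8, (0, 2))
(7, 0, R2, (0, 1))
(7, 3, R6, (0, 2))

bar 0: v0=F3 v1=F4 v2=A4 downbeat M3
bar 1: v0=E3 v1=B3 v2=D4 downbeat m7
bar 2: v0=C3 v1=E3 v2=G3 downbeat P5
bar 3: v0=B2 v1=F3 v2=F3 downbeat TT
bar 4: v0=A2 v1=E3 v2=E3 downbeat P5
bar 5: v0=B2 v1=G3 v2=F3 downbeat TT
bar 6: v0=E3 v1=C4 v2=E4 downbeat P8
bar 7: v0=F3 v1=F4 v2=A4 downbeat M3
  -> R5 @ bar 0 tick 0 v(0, 2): opens on M3
  -> R2 @ bar 1 tick 0 v(0, 1): F3/F4 P8 -> E3/B3 P5 similar
  -> R4 @ bar 1 tick 0 v(0, 2): E3/D4 m7 untreated
  -> R7 @ bar 1 tick 0 v(1,): F4->B3 leap 6st
  -> R2 @ bar 2 tick 0 v(0, 2): E3/D4 m7 -> C3/G3 P5 similar
  -> R4 @ bar 3 tick 0 v(0, 1): B2/F3 TT untreated
  -> R4 @ bar 3 tick 0 v(0, 2): B2/F3 TT untreated
  -> R1 @ bar 4 tick 0 v(1, 2): F3/F3 P1 -> E3/E3 P1 similar
  -> R2 @ bar 4 tick 0 v(0, 1): B2/F3 TT -> A2/E3 P5 similar
  -> R2 @ bar 4 tick 0 v(0, 2): B2/F3 TT -> A2/E3 P5 similar
  -> R3 @ bar 5 tick 0 v(1, 2): G3 above F3
  -> R4 @ bar 5 tick 0 v(0, 2): B2/F3 TT untreated
  -> R3 @ bar 5 tick 1 v(1, 2): G3 above F3
  -> R3 @ bar 5 tick 2 v(1, 2): G3 above F3
  -> R3 @ bar 5 tick 3 v(1, 2): G3 above F3
  -> R2 @ bar 6 tick 0 v(0, 2): B2/F3 TT -> E3/E4 P8 similar
  -> R7 @ bar 6 tick 0 v(2,): F3->E4 leap 11st
  -> R8 @ bar 6 tick 0 v(0, 2): penult P8 not 3rd/6th
  -> R2 @ bar 7 tick 0 v(0, 1): E3/C4 m6 -> F3/F4 P8 similar
  -> R6 @ bar 7 tick 3 v(0, 2): closes on M3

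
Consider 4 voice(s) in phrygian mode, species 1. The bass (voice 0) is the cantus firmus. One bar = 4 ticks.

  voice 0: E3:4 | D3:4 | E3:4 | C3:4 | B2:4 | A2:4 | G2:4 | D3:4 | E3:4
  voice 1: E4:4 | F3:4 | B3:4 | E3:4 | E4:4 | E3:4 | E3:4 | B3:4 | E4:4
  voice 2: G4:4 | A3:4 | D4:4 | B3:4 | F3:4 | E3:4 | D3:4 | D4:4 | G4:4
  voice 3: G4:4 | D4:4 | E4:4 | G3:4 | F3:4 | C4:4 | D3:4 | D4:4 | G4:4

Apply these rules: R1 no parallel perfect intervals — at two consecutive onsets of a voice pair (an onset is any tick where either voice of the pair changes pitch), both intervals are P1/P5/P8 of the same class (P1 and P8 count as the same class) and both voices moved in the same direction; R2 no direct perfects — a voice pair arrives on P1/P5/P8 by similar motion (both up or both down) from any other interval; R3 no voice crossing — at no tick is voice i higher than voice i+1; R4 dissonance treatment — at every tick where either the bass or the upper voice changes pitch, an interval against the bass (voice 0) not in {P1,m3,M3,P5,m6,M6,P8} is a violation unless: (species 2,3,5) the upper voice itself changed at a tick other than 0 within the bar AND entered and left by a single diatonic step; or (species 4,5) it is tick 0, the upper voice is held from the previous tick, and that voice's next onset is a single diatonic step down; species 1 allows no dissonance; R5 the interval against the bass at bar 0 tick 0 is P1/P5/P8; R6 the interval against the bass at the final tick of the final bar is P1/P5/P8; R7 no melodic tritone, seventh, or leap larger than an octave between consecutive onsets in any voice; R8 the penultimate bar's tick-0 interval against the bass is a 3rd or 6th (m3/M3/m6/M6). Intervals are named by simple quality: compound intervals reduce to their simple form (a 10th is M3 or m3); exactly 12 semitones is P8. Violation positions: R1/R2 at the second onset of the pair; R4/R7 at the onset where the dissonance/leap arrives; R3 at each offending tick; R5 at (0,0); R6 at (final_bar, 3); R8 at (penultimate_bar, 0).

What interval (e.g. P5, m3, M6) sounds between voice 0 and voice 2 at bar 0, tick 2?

voice 0=E3 voice 2=G4 -> m3

m3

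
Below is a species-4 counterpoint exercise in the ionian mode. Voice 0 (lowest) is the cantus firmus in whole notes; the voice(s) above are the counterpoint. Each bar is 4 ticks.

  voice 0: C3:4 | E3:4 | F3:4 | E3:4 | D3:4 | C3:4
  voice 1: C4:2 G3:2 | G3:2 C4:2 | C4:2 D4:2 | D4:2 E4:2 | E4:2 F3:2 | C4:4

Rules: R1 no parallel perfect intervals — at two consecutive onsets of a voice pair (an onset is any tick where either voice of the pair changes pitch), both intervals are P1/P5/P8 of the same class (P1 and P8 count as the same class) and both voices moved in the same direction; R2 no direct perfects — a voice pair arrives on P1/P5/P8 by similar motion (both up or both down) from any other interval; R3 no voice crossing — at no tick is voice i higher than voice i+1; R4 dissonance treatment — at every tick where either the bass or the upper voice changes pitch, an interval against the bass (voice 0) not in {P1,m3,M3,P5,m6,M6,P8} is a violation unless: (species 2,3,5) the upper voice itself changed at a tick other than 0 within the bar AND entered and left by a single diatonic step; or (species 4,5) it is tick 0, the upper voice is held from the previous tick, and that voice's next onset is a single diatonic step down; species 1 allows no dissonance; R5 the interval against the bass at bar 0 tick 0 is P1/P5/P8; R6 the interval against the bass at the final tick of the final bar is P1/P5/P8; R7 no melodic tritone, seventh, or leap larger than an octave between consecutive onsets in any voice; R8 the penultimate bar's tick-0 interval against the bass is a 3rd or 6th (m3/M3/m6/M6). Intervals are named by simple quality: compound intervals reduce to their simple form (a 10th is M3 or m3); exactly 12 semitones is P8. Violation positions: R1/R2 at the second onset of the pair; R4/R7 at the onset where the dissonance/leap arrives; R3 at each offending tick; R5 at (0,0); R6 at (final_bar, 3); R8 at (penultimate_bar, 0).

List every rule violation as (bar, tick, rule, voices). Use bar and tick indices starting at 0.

(3, 0, R4, (0, 1))
(4, 0, R4, (0, 1))
(4, 0, R8, (0, 1))
(4, 2, R7, (1,))

bar 0: v0=C3 v1=C4 downbeat P8
bar 1: v0=E3 v1=G3 downbeat m3
bar 2: v0=F3 v1=C4 downbeat P5
bar 3: v0=E3 v1=D4 downbeat m7
bar 4: v0=D3 v1=E4 downbeat M2
bar 5: v0=C3 v1=C4 downbeat P8
  -> R4 @ bar 3 tick 0 v(0, 1): E3/D4 m7 untreated
  -> R4 @ bar 4 tick 0 v(0, 1): D3/E4 M2 untreated
  -> R8 @ bar 4 tick 0 v(0, 1): penult M2 not 3rd/6th
  -> R7 @ bar 4 tick 2 v(1,): E4->F3 leap 11st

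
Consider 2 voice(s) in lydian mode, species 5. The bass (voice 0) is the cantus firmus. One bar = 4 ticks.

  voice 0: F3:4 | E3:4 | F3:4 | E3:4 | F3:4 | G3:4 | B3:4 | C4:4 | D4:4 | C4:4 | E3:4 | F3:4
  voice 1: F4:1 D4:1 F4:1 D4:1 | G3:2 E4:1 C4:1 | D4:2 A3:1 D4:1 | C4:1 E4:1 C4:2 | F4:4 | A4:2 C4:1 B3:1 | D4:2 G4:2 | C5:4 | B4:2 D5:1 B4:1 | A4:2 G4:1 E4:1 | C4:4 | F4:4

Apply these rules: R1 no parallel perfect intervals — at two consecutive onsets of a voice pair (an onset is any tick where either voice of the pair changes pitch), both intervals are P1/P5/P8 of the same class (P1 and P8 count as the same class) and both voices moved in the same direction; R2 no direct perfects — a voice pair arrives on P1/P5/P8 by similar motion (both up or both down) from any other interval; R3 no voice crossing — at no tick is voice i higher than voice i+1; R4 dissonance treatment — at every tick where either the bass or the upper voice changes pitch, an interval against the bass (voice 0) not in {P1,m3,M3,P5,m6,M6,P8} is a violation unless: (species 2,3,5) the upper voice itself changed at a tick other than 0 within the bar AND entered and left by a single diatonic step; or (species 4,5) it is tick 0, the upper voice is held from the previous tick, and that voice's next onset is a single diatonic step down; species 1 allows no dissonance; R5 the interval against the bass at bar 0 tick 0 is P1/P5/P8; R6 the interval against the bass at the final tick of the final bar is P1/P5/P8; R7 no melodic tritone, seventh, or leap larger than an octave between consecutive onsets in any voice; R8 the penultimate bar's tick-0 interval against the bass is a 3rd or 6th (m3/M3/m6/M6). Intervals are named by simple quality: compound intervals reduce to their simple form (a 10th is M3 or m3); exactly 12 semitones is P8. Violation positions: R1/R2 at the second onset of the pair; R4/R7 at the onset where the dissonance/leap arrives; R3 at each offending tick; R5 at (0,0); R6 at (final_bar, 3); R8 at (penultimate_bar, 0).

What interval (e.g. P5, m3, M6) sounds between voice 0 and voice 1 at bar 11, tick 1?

P8

voice 0=F3 voice 1=F4 -> P8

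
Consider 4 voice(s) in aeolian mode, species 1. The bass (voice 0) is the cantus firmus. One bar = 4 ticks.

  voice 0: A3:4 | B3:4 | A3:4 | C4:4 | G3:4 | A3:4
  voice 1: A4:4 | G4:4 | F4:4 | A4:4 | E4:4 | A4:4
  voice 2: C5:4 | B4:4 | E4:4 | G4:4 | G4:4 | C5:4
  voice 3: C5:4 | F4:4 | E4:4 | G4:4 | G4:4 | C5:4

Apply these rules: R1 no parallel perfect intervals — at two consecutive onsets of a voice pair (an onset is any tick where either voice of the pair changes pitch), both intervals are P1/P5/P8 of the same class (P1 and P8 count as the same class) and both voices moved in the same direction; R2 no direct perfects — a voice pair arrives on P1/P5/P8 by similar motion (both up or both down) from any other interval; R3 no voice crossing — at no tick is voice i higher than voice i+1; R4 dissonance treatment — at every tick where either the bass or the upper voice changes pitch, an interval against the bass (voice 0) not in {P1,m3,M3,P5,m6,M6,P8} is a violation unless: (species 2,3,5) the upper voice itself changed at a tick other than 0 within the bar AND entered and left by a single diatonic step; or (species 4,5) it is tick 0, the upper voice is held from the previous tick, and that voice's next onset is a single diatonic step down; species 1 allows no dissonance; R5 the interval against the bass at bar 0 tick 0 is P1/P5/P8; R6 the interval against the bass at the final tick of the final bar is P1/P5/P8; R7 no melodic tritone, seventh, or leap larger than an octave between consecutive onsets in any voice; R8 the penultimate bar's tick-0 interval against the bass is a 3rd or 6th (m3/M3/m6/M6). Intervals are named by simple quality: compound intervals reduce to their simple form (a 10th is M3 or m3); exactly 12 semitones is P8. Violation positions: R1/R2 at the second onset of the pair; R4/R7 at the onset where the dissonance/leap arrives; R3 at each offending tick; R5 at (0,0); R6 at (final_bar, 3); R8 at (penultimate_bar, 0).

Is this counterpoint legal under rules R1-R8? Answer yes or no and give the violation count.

bar 0: v0=A3 v1=A4 v2=C5 v3=C5 (m3)
bar 1: v0=B3 v1=G4 v2=B4 v3=F4 (TT)
bar 2: v0=A3 v1=F4 v2=E4 v3=E4 (P5)
bar 3: v0=C4 v1=A4 v2=G4 v3=G4 (P5)
bar 4: v0=G3 v1=E4 v2=G4 v3=G4 (P8)
bar 5: v0=A3 v1=A4 v2=C5 v3=C5 (m3)
  R5 @ bar0.0: opens on m3
  R5 @ bar0.0: opens on m3
  R3 @ bar1.0: B4 above F4
  R4 @ bar1.0: B3/F4 TT untreated
  R3 @ bar1.1: B4 above F4
  R3 @ bar1.2: B4 above F4
  R3 @ bar1.3: B4 above F4
  R2 @ bar2.0: B3/B4 P8 -> A3/E4 P5 similar
  R2 @ bar2.0: B3/F4 TT -> A3/E4 P5 similar
  R2 @ bar2.0: B4/F4 TT -> E4/E4 P1 similar
  R3 @ bar2.0: F4 above E4
  R3 @ bar2.1: F4 above E4
  R3 @ bar2.2: F4 above E4
  R3 @ bar2.3: F4 above E4
  R1 @ bar3.0: A3/E4 P5 -> C4/G4 P5 similar
  R1 @ bar3.0: A3/E4 P5 -> C4/G4 P5 similar
  R1 @ bar3.0: E4/E4 P1 -> G4/G4 P1 similar
  R3 @ bar3.0: A4 above G4
  R3 @ bar3.1: A4 above G4
  R3 @ bar3.2: A4 above G4
  R3 @ bar3.3: A4 above G4
  R8 @ bar4.0: penult P8 not 3rd/6th
  R8 @ bar4.0: penult P8 not 3rd/6th
  R1 @ bar5.0: G4/G4 P1 -> C5/C5 P1 similar
  R2 @ bar5.0: G3/E4 M6 -> A3/A4 P8 similar
  R6 @ bar5.3: closes on m3
  R6 @ bar5.3: closes on m3

No (27 violations)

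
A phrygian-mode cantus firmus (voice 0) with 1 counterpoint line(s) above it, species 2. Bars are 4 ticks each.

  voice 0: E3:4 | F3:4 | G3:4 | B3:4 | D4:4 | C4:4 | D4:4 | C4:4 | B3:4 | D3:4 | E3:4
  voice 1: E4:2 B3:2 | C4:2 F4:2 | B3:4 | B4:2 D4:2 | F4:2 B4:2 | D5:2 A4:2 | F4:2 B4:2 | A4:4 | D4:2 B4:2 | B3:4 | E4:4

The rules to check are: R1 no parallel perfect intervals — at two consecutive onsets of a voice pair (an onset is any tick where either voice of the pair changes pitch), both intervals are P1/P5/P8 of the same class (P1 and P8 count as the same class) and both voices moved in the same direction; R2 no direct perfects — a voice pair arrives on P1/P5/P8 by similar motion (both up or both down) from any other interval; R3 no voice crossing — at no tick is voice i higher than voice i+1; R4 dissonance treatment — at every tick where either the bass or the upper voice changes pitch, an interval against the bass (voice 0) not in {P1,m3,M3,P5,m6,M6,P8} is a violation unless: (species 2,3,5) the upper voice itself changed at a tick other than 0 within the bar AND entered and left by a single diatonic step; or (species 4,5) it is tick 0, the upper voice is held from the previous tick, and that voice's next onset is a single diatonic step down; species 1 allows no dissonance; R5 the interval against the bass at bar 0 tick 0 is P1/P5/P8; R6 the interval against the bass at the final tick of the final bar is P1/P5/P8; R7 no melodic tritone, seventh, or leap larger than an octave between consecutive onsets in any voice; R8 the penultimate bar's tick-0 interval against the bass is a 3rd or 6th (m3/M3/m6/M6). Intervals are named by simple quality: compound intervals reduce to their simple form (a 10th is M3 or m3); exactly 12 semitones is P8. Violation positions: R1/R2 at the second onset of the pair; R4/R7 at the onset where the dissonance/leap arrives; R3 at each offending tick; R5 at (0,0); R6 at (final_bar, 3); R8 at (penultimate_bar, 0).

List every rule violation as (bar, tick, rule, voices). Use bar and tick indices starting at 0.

(1, 0, R1, (0, 1))
(2, 0, R7, (1,))
(3, 0, R2, (0, 1))
(4, 2, R7, (1,))
(5, 0, R4, (0, 1))
(6, 2, R7, (1,))
(10, 0, R2, (0, 1))

bar 0: v0=E3 v1=E4 downbeat P8
bar 1: v0=F3 v1=C4 downbeat P5
bar 2: v0=G3 v1=B3 downbeat M3
bar 3: v0=B3 v1=B4 downbeat P8
bar 4: v0=D4 v1=F4 downbeat m3
bar 5: v0=C4 v1=D5 downbeat M2
bar 6: v0=D4 v1=F4 downbeat m3
bar 7: v0=C4 v1=A4 downbeat M6
bar 8: v0=B3 v1=D4 downbeat m3
bar 9: v0=D3 v1=B3 downbeat M6
bar 10: v0=E3 v1=E4 downbeat P8
  -> R1 @ bar 1 tick 0 v(0, 1): E3/B3 P5 -> F3/C4 P5 similar
  -> R7 @ bar 2 tick 0 v(1,): F4->B3 leap 6st
  -> R2 @ bar 3 tick 0 v(0, 1): G3/B3 M3 -> B3/B4 P8 similar
  -> R7 @ bar 4 tick 2 v(1,): F4->B4 leap 6st
  -> R4 @ bar 5 tick 0 v(0, 1): C4/D5 M2 untreated
  -> R7 @ bar 6 tick 2 v(1,): F4->B4 leap 6st
  -> R2 @ bar 10 tick 0 v(0, 1): D3/B3 M6 -> E3/E4 P8 similar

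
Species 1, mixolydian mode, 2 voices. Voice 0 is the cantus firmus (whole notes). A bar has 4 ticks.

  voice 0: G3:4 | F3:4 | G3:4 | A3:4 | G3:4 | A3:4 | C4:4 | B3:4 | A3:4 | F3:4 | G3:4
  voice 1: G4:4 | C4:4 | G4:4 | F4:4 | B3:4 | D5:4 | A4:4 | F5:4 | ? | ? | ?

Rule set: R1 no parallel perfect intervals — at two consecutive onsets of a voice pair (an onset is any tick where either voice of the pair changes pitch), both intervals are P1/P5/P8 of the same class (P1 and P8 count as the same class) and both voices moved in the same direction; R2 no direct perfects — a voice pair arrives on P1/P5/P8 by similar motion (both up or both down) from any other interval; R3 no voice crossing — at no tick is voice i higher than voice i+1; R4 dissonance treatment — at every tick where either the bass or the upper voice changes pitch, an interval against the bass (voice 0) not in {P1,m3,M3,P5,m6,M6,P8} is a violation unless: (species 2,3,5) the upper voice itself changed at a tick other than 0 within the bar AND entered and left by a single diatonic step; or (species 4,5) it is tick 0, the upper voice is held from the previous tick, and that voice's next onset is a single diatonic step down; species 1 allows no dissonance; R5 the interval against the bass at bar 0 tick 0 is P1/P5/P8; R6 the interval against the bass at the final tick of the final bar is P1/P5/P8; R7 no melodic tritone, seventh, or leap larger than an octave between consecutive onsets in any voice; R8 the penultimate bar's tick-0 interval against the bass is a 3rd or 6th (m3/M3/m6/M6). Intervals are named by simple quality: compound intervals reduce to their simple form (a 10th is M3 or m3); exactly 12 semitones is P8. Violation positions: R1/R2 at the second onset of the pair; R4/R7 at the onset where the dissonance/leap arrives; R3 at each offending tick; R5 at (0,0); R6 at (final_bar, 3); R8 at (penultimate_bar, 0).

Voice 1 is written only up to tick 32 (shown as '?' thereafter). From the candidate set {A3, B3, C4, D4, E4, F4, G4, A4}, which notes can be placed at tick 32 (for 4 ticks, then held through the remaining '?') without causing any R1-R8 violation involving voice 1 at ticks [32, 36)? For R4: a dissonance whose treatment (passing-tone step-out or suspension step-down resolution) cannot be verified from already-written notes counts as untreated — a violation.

{F4}

A3: violates R2,R7
B3: violates R4,R7
C4: violates R7
D4: violates R4,R7
E4: violates R2,R7
F4: legal
G4: violates R4,R7
A4: violates R2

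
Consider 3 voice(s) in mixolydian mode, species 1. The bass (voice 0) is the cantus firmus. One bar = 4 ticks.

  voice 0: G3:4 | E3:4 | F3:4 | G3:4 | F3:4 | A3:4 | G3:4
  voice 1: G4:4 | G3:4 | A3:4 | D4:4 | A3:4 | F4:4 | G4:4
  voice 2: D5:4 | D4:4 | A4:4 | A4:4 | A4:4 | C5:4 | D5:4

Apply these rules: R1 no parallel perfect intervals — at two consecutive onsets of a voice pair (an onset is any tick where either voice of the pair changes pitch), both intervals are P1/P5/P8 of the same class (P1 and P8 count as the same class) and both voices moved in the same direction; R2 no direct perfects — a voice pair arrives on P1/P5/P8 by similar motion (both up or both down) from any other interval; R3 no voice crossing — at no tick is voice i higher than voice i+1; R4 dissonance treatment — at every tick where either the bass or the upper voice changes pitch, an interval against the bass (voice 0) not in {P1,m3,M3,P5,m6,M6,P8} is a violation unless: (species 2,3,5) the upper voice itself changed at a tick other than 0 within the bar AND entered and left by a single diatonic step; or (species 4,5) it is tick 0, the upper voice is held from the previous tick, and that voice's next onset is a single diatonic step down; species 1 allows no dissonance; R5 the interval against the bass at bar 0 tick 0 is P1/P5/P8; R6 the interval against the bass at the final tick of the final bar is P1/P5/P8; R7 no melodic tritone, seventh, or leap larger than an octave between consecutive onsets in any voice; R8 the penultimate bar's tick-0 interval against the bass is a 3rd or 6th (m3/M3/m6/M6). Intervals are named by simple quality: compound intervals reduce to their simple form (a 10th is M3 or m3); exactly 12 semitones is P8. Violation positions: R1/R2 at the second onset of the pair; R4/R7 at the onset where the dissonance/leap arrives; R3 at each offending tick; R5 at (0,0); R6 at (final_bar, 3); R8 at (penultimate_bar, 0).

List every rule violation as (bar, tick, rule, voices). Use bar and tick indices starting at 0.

bar 0: v0=G3 v1=G4 v2=D5 downbeat P5
bar 1: v0=E3 v1=G3 v2=D4 downbeat m7
bar 2: v0=F3 v1=A3 v2=A4 downbeat M3
bar 3: v0=G3 v1=D4 v2=A4 downbeat M2
bar 4: v0=F3 v1=A3 v2=A4 downbeat M3
bar 5: v0=A3 v1=F4 v2=C5 downbeat m3
bar 6: v0=G3 v1=G4 v2=D5 downbeat P5
  -> R1 @ bar 1 tick 0 v(1, 2): G4/D5 P5 -> G3/D4 P5 similar
  -> R4 @ bar 1 tick 0 v(0, 2): E3/D4 m7 untreated
  -> R2 @ bar 2 tick 0 v(1, 2): G3/D4 P5 -> A3/A4 P8 similar
  -> R2 @ bar 3 tick 0 v(0, 1): F3/A3 M3 -> G3/D4 P5 similar
  -> R4 @ bar 3 tick 0 v(0, 2): G3/A4 M2 untreated
  -> R2 @ bar 5 tick 0 v(1, 2): A3/A4 P8 -> F4/C5 P5 similar
  -> R1 @ bar 6 tick 0 v(1, 2): F4/C5 P5 -> G4/D5 P5 similar

(1, 0, R1, (1, 2))
(1, 0, R4, (0, 2))
(2, 0, R2, (1, 2))
(3, 0, R2, (0, 1))
(3, 0, R4, (0, 2))
(5, 0, R2, (1, 2))
(6, 0, R1, (1, 2))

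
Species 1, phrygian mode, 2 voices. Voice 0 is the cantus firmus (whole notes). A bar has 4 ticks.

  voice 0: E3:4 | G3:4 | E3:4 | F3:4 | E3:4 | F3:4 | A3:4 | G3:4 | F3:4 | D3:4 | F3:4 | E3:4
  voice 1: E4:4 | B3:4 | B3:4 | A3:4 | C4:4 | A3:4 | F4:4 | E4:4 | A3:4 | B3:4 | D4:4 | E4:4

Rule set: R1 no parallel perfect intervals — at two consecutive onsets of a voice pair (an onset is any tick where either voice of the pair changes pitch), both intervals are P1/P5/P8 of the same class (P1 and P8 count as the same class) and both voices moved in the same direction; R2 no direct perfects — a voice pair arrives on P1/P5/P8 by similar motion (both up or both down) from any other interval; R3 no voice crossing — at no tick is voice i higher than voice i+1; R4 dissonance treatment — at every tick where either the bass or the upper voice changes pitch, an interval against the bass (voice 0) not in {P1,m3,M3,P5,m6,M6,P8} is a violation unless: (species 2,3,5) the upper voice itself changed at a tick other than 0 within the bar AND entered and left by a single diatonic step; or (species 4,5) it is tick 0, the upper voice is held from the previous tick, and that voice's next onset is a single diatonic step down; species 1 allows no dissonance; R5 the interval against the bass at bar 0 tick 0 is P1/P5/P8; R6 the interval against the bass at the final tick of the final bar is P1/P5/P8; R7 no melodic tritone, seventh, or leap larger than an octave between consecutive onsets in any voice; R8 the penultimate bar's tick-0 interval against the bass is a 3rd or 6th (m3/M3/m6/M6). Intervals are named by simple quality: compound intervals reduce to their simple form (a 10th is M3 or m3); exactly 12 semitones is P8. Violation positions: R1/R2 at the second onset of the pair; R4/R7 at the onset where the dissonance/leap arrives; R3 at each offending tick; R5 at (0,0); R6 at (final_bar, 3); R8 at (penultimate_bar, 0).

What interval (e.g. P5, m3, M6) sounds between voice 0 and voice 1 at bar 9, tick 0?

voice 0=D3 voice 1=B3 -> M6

M6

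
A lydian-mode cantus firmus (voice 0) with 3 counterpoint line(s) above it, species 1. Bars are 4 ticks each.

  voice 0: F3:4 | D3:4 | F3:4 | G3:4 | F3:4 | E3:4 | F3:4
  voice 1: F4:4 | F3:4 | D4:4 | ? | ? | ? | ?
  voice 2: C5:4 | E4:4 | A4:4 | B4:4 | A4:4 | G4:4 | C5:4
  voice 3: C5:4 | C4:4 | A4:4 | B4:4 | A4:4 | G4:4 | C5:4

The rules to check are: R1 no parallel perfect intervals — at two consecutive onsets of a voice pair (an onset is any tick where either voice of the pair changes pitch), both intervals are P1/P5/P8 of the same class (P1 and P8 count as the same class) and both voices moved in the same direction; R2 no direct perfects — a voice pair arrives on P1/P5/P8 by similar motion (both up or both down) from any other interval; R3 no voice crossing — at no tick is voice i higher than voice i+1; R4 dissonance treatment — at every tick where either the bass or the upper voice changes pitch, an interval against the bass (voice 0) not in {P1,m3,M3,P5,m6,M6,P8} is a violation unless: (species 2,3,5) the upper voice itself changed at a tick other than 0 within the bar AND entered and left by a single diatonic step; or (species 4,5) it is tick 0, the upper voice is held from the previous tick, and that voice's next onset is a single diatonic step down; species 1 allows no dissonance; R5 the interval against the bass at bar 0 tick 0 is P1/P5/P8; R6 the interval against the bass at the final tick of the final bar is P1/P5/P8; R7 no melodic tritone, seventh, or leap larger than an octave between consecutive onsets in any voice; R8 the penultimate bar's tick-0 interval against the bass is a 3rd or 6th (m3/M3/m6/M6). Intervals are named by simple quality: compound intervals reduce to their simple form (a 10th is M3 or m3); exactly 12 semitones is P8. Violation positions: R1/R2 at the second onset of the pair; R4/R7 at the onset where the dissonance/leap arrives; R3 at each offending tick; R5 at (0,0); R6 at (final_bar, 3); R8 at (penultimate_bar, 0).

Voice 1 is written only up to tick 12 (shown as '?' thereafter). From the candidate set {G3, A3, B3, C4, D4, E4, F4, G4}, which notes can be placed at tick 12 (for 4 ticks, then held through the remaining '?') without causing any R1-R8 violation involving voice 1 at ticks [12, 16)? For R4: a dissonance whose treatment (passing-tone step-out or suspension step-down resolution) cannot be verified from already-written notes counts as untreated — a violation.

{B3, D4, G3}

G3: legal
A3: violates R4
B3: legal
C4: violates R4
D4: legal
E4: violates R1
F4: violates R4
G4: violates R2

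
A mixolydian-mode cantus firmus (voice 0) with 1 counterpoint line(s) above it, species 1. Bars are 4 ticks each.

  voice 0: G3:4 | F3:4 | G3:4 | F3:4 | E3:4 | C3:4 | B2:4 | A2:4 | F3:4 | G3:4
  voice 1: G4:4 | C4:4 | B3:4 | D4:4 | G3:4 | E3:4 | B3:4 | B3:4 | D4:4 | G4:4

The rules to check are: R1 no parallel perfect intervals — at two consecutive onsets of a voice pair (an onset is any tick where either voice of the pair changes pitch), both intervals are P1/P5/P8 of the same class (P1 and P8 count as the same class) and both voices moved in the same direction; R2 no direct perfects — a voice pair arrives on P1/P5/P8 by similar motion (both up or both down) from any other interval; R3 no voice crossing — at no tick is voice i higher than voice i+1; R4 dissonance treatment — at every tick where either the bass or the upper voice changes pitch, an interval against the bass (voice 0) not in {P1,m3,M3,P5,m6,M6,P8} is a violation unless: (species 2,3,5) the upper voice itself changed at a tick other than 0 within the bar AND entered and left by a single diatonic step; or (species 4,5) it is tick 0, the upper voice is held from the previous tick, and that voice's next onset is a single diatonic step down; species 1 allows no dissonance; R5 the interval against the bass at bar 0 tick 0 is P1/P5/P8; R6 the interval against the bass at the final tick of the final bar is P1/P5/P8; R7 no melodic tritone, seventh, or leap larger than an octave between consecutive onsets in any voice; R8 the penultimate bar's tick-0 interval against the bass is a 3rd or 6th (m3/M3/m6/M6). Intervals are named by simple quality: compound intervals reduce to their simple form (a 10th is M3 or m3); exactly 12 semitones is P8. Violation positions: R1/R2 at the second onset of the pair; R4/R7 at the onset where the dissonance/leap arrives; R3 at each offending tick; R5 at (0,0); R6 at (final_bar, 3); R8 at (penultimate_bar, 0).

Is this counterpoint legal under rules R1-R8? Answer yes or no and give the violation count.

bar 0: v0=G3 v1=G4 (P8)
bar 1: v0=F3 v1=C4 (P5)
bar 2: v0=G3 v1=B3 (M3)
bar 3: v0=F3 v1=D4 (M6)
bar 4: v0=E3 v1=G3 (m3)
bar 5: v0=C3 v1=E3 (M3)
bar 6: v0=B2 v1=B3 (P8)
bar 7: v0=A2 v1=B3 (M2)
bar 8: v0=F3 v1=D4 (M6)
bar 9: v0=G3 v1=G4 (P8)
  R2 @ bar1.0: G3/G4 P8 -> F3/C4 P5 similar
  R4 @ bar7.0: A2/B3 M2 untreated
  R2 @ bar9.0: F3/D4 M6 -> G3/G4 P8 similar

No (3 violations)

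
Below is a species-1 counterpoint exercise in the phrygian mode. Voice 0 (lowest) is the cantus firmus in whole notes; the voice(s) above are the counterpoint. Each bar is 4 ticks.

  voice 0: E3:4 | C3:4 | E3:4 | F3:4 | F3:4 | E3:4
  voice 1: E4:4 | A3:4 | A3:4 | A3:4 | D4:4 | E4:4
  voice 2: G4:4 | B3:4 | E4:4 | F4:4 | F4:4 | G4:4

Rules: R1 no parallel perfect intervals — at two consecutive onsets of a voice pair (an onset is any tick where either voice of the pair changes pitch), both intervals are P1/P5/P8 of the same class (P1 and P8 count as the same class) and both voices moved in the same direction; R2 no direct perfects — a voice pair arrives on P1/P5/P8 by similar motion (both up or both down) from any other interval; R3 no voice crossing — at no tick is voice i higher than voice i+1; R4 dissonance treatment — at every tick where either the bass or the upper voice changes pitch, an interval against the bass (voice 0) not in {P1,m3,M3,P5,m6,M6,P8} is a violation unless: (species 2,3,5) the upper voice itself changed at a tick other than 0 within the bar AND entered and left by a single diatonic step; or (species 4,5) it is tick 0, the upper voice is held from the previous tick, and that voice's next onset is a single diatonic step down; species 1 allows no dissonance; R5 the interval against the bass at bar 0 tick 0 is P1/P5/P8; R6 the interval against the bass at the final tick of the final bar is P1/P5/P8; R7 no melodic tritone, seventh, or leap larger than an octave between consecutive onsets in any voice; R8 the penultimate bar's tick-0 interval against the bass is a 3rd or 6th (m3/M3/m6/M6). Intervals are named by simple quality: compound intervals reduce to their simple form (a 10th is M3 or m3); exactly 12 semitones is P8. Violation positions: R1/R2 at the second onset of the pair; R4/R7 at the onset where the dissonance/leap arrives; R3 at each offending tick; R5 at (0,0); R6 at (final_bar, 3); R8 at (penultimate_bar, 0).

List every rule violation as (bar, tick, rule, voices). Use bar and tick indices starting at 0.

(0, 0, R5, (0, 2))
(1, 0, R4, (0, 2))
(2, 0, R2, (0, 2))
(2, 0, R4, (0, 1))
(3, 0, R1, (0, 2))
(4, 0, R8, (0, 2))
(5, 3, R6, (0, 2))

bar 0: v0=E3 v1=E4 v2=G4 downbeat m3
bar 1: v0=C3 v1=A3 v2=B3 downbeat M7
bar 2: v0=E3 v1=A3 v2=E4 downbeat P8
bar 3: v0=F3 v1=A3 v2=F4 downbeat P8
bar 4: v0=F3 v1=D4 v2=F4 downbeat P8
bar 5: v0=E3 v1=E4 v2=G4 downbeat m3
  -> R5 @ bar 0 tick 0 v(0, 2): opens on m3
  -> R4 @ bar 1 tick 0 v(0, 2): C3/B3 M7 untreated
  -> R2 @ bar 2 tick 0 v(0, 2): C3/B3 M7 -> E3/E4 P8 similar
  -> R4 @ bar 2 tick 0 v(0, 1): E3/A3 P4 untreated
  -> R1 @ bar 3 tick 0 v(0, 2): E3/E4 P8 -> F3/F4 P8 similar
  -> R8 @ bar 4 tick 0 v(0, 2): penult P8 not 3rd/6th
  -> R6 @ bar 5 tick 3 v(0, 2): closes on m3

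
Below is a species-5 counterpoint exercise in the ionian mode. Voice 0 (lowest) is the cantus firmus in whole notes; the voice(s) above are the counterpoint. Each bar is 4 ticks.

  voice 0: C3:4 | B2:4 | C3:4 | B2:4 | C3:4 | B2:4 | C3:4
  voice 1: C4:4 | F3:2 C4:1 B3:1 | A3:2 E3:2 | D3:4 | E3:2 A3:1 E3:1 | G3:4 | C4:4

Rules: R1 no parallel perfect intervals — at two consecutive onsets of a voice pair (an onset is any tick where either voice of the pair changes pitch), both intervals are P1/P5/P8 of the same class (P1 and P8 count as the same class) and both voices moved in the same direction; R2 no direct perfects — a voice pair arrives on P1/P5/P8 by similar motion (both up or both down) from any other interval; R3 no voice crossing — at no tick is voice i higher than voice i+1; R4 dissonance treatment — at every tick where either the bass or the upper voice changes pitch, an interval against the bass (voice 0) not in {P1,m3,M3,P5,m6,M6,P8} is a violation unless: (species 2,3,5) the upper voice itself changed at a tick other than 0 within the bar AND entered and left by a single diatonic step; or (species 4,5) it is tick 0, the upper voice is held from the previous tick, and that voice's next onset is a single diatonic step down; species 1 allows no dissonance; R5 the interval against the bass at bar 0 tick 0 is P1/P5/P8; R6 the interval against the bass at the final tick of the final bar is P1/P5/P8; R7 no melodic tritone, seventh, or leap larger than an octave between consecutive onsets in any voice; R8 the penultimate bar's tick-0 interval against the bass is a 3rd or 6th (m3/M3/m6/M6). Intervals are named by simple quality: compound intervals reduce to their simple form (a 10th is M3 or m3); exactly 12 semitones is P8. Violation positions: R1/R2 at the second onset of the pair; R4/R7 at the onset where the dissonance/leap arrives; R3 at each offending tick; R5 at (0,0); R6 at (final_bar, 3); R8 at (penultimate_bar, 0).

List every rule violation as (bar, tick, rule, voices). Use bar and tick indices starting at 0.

bar 0: v0=C3 v1=C4 downbeat P8
bar 1: v0=B2 v1=F3 downbeat TT
bar 2: v0=C3 v1=A3 downbeat M6
bar 3: v0=B2 v1=D3 downbeat m3
bar 4: v0=C3 v1=E3 downbeat M3
bar 5: v0=B2 v1=G3 downbeat m6
bar 6: v0=C3 v1=C4 downbeat P8
  -> R4 @ bar 1 tick 0 v(0, 1): B2/F3 TT untreated
  -> R4 @ bar 1 tick 2 v(0, 1): B2/C4 m2 untreated
  -> R2 @ bar 6 tick 0 v(0, 1): B2/G3 m6 -> C3/C4 P8 similar

(1, 0, R4, (0, 1))
(1, 2, R4, (0, 1))
(6, 0, R2, (0, 1))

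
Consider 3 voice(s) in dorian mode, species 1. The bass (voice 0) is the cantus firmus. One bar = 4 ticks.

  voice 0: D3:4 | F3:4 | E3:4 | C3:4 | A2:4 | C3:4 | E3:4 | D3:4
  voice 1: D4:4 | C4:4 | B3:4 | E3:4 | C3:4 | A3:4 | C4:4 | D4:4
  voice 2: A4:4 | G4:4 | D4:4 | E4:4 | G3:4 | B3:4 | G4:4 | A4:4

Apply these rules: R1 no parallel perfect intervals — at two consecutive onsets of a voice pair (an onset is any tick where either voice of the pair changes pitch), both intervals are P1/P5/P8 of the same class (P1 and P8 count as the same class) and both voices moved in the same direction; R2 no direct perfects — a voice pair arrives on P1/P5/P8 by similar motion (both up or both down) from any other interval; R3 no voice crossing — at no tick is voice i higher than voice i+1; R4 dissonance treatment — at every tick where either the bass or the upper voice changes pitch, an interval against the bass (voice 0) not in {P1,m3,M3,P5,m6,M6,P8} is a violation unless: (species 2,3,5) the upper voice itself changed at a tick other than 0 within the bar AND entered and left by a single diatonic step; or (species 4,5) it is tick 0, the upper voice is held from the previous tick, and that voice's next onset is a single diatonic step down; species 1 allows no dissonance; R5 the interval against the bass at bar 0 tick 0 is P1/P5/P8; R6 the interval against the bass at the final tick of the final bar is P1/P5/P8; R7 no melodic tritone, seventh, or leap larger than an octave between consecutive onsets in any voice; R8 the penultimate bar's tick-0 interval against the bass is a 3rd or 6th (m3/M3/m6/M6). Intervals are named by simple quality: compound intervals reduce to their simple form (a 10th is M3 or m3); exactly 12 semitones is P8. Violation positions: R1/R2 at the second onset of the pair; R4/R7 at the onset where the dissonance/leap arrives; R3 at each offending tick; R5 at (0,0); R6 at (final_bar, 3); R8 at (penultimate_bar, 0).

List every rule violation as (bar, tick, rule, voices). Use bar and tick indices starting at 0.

(1, 0, R1, (1, 2))
(1, 0, R4, (0, 2))
(2, 0, R1, (0, 1))
(2, 0, R4, (0, 2))
(4, 0, R2, (1, 2))
(4, 0, R4, (0, 2))
(5, 0, R4, (0, 2))
(6, 0, R2, (1, 2))
(7, 0, R1, (1, 2))

bar 0: v0=D3 v1=D4 v2=A4 downbeat P5
bar 1: v0=F3 v1=C4 v2=G4 downbeat M2
bar 2: v0=E3 v1=B3 v2=D4 downbeat m7
bar 3: v0=C3 v1=E3 v2=E4 downbeat M3
bar 4: v0=A2 v1=C3 v2=G3 downbeat m7
bar 5: v0=C3 v1=A3 v2=B3 downbeat M7
bar 6: v0=E3 v1=C4 v2=G4 downbeat m3
bar 7: v0=D3 v1=D4 v2=A4 downbeat P5
  -> R1 @ bar 1 tick 0 v(1, 2): D4/A4 P5 -> C4/G4 P5 similar
  -> R4 @ bar 1 tick 0 v(0, 2): F3/G4 M2 untreated
  -> R1 @ bar 2 tick 0 v(0, 1): F3/C4 P5 -> E3/B3 P5 similar
  -> R4 @ bar 2 tick 0 v(0, 2): E3/D4 m7 untreated
  -> R2 @ bar 4 tick 0 v(1, 2): E3/E4 P8 -> C3/G3 P5 similar
  -> R4 @ bar 4 tick 0 v(0, 2): A2/G3 m7 untreated
  -> R4 @ bar 5 tick 0 v(0, 2): C3/B3 M7 untreated
  -> R2 @ bar 6 tick 0 v(1, 2): A3/B3 M2 -> C4/G4 P5 similar
  -> R1 @ bar 7 tick 0 v(1, 2): C4/G4 P5 -> D4/A4 P5 similar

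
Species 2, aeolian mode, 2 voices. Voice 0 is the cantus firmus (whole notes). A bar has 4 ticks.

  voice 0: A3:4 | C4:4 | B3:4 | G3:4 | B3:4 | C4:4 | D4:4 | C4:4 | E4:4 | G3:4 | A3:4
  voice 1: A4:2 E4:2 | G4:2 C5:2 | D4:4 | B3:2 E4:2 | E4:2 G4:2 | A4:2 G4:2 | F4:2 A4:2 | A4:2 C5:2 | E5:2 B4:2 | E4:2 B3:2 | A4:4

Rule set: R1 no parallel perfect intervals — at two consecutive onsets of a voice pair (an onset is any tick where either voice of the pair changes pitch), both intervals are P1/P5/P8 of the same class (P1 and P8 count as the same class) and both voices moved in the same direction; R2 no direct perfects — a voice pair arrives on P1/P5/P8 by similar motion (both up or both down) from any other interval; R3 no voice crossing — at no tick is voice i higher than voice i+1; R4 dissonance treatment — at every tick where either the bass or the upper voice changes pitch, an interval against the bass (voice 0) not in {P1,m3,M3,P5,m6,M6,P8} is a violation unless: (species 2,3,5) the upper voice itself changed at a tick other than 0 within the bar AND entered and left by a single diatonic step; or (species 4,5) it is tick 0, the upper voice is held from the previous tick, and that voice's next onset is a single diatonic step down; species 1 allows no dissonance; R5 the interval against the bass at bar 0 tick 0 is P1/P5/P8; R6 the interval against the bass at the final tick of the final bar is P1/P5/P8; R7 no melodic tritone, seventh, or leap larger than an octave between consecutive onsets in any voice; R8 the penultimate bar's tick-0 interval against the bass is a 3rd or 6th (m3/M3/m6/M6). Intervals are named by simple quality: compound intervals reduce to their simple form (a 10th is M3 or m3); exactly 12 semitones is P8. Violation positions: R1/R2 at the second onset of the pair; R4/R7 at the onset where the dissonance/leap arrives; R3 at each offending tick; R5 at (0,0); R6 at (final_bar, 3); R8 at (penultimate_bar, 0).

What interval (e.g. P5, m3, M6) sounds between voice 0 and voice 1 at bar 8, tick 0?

voice 0=E4 voice 1=E5 -> P8

P8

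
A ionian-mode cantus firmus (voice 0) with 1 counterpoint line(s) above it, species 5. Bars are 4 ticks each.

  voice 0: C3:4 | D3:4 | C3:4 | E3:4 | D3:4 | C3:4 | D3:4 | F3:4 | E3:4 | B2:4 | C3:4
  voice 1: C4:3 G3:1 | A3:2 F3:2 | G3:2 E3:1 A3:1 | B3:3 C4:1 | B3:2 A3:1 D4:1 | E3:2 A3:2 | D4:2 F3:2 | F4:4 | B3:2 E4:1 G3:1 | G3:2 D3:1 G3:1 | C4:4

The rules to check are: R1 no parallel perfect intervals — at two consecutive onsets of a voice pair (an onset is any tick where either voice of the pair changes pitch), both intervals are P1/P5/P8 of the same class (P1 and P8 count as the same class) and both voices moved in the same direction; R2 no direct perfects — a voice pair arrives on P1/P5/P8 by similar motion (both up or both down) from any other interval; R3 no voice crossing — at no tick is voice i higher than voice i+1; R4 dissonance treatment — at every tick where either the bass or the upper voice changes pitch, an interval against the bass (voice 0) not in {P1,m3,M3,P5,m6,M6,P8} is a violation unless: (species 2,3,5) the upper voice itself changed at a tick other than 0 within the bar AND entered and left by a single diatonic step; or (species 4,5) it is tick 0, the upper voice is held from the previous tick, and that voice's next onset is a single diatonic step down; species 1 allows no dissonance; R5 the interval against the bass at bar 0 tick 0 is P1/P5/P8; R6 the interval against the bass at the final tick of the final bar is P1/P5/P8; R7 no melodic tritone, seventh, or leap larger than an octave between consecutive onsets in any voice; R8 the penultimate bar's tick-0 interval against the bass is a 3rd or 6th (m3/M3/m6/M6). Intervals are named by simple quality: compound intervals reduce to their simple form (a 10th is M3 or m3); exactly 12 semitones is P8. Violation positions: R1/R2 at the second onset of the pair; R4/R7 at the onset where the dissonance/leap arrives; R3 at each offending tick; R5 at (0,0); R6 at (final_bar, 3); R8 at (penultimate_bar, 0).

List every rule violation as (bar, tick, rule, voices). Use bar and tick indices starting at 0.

(1, 0, R1, (0, 1))
(3, 0, R2, (0, 1))
(5, 0, R7, (1,))
(6, 0, R2, (0, 1))
(7, 0, R2, (0, 1))
(8, 0, R2, (0, 1))
(8, 0, R7, (1,))
(10, 0, R2, (0, 1))

bar 0: v0=C3 v1=C4 downbeat P8
bar 1: v0=D3 v1=A3 downbeat P5
bar 2: v0=C3 v1=G3 downbeat P5
bar 3: v0=E3 v1=B3 downbeat P5
bar 4: v0=D3 v1=B3 downbeat M6
bar 5: v0=C3 v1=E3 downbeat M3
bar 6: v0=D3 v1=D4 downbeat P8
bar 7: v0=F3 v1=F4 downbeat P8
bar 8: v0=E3 v1=B3 downbeat P5
bar 9: v0=B2 v1=G3 downbeat m6
bar 10: v0=C3 v1=C4 downbeat P8
  -> R1 @ bar 1 tick 0 v(0, 1): C3/G3 P5 -> D3/A3 P5 similar
  -> R2 @ bar 3 tick 0 v(0, 1): C3/A3 M6 -> E3/B3 P5 similar
  -> R7 @ bar 5 tick 0 v(1,): D4->E3 leap 10st
  -> R2 @ bar 6 tick 0 v(0, 1): C3/A3 M6 -> D3/D4 P8 similar
  -> R2 @ bar 7 tick 0 v(0, 1): D3/F3 m3 -> F3/F4 P8 similar
  -> R2 @ bar 8 tick 0 v(0, 1): F3/F4 P8 -> E3/B3 P5 similar
  -> R7 @ bar 8 tick 0 v(1,): F4->B3 leap 6st
  -> R2 @ bar 10 tick 0 v(0, 1): B2/G3 m6 -> C3/C4 P8 similar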